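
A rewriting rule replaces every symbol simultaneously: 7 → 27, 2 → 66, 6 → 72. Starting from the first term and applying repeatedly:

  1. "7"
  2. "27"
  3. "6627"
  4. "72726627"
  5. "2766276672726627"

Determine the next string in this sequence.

Applying the rule to each of the 16 symbols of 2766276672726627 gives the pieces 66 27 72 72 66 27 72 72 27 66 27 66 72 72 66 27, which concatenate to the answer.

66277272662772722766276672726627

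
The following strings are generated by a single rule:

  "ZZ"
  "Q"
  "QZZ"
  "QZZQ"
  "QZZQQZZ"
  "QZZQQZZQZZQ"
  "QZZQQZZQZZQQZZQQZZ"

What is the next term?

QZZQQZZQZZQQZZQQZZQZZQQZZQZZQ

From term 3 onward, concatenate the last term with the second-to-last: Q·ZZ = QZZ, QZZ·Q = QZZQ, …
So term 8 is QZZQQZZQZZQQZZQQZZ·QZZQQZZQZZQ.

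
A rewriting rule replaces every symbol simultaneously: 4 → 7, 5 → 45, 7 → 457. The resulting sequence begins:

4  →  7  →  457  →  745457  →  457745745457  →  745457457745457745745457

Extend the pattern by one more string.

457745745457745457457745745457457745457745745457

Replace each of the 24 characters of 745457457745457745745457 in place — 457 7 45 7 45 457 7 45 457 457 7 45 7 45 457 457 7 45 457 7 45 7 45 457 — and concatenate.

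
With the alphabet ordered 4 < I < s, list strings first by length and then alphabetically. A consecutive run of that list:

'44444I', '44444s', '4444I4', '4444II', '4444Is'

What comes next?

The successor of 4444Is increments the rightmost position that isn't already s and resets every position after it to 4.

4444s4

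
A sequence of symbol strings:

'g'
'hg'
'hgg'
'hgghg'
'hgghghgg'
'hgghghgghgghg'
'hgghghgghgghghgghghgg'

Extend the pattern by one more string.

From term 3 onward, concatenate the last term with the second-to-last: hg·g = hgg, hgg·hg = hgghg, …
So term 8 is hgghghgghgghghgghghgg·hgghghgghgghg.

hgghghgghgghghgghghgghgghghgghgghg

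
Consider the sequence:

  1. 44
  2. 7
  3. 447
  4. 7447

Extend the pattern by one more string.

This is a Fibonacci-style word recurrence s(k) = s(k−2)·s(k−1): e.g. 44·7 = 447.
The next term joins 447 and 7447.

4477447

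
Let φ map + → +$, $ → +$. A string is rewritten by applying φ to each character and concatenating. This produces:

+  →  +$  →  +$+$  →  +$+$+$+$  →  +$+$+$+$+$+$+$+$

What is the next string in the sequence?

Rewriting the 16 symbols of +$+$+$+$+$+$+$+$ one by one yields +$ +$ +$ +$ +$ +$ +$ +$ +$ +$ +$ +$ +$ +$ +$ +$; concatenated:

+$+$+$+$+$+$+$+$+$+$+$+$+$+$+$+$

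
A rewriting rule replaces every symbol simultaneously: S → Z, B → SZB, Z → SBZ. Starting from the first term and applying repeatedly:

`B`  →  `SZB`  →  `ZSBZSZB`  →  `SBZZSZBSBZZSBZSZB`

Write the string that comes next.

ZSZBSBZSBZZSBZSZBZSZBSBZSBZZSZBSBZZSBZSZB

Applying the rule to each of the 17 symbols of SBZZSZBSBZZSBZSZB gives the pieces Z SZB SBZ SBZ Z SBZ SZB Z SZB SBZ SBZ Z SZB SBZ Z SBZ SZB, which concatenate to the answer.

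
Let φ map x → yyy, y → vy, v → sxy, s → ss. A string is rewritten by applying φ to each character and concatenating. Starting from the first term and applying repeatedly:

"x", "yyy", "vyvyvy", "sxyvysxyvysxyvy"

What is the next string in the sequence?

Rewriting the 15 symbols of sxyvysxyvysxyvy one by one yields ss yyy vy sxy vy ss yyy vy sxy vy ss yyy vy sxy vy; concatenated:

ssyyyvysxyvyssyyyvysxyvyssyyyvysxyvy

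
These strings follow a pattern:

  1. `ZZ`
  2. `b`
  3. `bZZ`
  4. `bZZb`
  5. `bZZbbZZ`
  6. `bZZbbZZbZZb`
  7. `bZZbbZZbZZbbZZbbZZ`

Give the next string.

Each term (from the third on) is the previous term followed by the one before it: term 3 = b·ZZ = bZZ.
So term 8 is bZZbbZZbZZbbZZbbZZ·bZZbbZZbZZb.

bZZbbZZbZZbbZZbbZZbZZbbZZbZZb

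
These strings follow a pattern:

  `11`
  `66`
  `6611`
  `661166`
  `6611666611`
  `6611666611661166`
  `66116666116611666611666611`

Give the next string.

661166661166116666116666116611666611661166

Each term (from the third on) is the previous term followed by the one before it: term 3 = 66·11 = 6611.
The next term joins 66116666116611666611666611 and 6611666611661166.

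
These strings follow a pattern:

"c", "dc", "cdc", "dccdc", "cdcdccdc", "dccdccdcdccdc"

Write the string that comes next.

cdcdccdcdccdccdcdccdc

From term 3 onward, concatenate the second-to-last term with the last: c·dc = cdc, dc·cdc = dccdc, …
The next term joins cdcdccdc and dccdccdcdccdc.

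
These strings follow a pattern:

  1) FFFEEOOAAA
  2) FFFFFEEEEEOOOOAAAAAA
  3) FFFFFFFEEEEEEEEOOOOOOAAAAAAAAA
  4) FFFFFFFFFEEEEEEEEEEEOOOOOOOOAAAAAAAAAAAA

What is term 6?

Reading off run lengths: F runs 3, 5, 7, 9; E runs 2, 5, 8, 11; O runs 2, 4, 6, 8; A runs 3, 6, 9, 12 — each is linear in n (n = 1, 2, …).
For term 6, n = 6, so the run lengths are 13, 17, 12, 18.

FFFFFFFFFFFFFEEEEEEEEEEEEEEEEEOOOOOOOOOOOOAAAAAAAAAAAAAAAAAA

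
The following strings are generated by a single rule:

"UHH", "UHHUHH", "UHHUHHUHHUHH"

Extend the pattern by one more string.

Each string is two copies of the previous one concatenated.
Doubling UHHUHHUHHUHH:

UHHUHHUHHUHHUHHUHHUHHUHH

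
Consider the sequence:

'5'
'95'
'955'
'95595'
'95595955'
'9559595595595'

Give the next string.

Each term (from the third on) is the previous term followed by the one before it: term 3 = 95·5 = 955.
Continuing: 9559595595595 · 95595955 gives term 7.

955959559559595595955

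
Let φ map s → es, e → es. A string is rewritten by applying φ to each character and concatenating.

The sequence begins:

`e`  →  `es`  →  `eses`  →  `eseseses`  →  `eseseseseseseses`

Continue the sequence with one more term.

Applying the rule to each of the 16 symbols of eseseseseseseses gives the pieces es es es es es es es es es es es es es es es es, which concatenate to the answer.

eseseseseseseseseseseseseseseses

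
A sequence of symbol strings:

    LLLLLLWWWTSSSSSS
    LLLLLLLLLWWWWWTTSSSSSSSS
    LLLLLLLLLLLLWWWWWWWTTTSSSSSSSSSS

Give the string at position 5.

LLLLLLLLLLLLLLLLLLWWWWWWWWWWWTTTTTSSSSSSSSSSSSSS

Reading off run lengths: L runs 6, 9, 12; W runs 3, 5, 7; T runs 1, 2, 3; S runs 6, 8, 10 — each is linear in n, where the shown terms are n = 2, 3, 4.
For term 5, n = 6, so the run lengths are 18, 11, 5, 14.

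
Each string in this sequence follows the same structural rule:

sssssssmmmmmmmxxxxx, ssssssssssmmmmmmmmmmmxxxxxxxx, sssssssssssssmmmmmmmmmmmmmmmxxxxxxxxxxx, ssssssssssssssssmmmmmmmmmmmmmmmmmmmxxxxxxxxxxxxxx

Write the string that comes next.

Term n consists of 3n+1 s's, followed by 4n-1 m's, followed by 3n-1 x's, where the shown terms are n = 2, 3, 4, 5.
At n = 6 the blocks have lengths 19, 23, 17.

sssssssssssssssssssmmmmmmmmmmmmmmmmmmmmmmmxxxxxxxxxxxxxxxxx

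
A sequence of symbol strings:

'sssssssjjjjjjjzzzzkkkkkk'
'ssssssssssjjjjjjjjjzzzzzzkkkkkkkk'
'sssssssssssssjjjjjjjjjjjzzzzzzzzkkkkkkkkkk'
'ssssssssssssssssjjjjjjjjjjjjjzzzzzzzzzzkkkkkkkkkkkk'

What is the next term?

The n-th term is 3n-2 s's then 2n+1 j's then 2n-2 z's then 2n k's, where the shown terms are n = 3, 4, 5, 6.
For the next term, n = 7, so the run lengths are 19, 15, 12, 14.

sssssssssssssssssssjjjjjjjjjjjjjjjzzzzzzzzzzzzkkkkkkkkkkkkkk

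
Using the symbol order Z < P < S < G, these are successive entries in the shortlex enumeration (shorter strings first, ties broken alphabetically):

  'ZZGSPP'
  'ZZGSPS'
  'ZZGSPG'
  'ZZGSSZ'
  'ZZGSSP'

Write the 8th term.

Advancing 3 positions from ZZGSSP through ZZGSSP → ZZGSSS → ZZGSSG reaches term 8.

ZZGSGZ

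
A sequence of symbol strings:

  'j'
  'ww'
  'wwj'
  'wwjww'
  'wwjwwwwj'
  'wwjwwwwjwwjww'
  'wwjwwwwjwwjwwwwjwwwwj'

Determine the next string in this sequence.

wwjwwwwjwwjwwwwjwwwwjwwjwwwwjwwjww

This is a Fibonacci-style word recurrence s(k) = s(k−1)·s(k−2): e.g. ww·j = wwj.
Continuing: wwjwwwwjwwjwwwwjwwwwj · wwjwwwwjwwjww gives term 8.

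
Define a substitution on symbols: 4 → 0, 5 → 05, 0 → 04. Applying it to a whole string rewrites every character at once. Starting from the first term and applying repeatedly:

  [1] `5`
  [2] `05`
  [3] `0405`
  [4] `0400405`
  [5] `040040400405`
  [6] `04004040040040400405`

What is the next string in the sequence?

Applying the rule to each of the 20 symbols of 04004040040040400405 gives the pieces 04 0 04 04 0 04 0 04 04 0 04 04 0 04 0 04 04 0 04 05, which concatenate to the answer.

040040400400404004040040040400405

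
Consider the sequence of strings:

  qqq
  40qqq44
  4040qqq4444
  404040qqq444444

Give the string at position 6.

4040404040qqq4444444444

Every step adds 40 to the front and 44 to the end of the previous string.
From 404040qqq444444, 2 further steps: 404040qqq444444 → 40404040qqq44444444 → (answer).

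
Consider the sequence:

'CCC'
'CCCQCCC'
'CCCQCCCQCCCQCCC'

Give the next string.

s(k+1) = s(k)·Q·s(k) — each term doubles the last with 'Q' between the halves.
Doubling CCCQCCCQCCCQCCC with 'Q' between the halves:

CCCQCCCQCCCQCCCQCCCQCCCQCCCQCCC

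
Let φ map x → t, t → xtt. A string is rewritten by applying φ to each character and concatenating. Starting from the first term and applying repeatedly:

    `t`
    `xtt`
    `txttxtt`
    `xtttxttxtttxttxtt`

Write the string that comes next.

Rewriting the 17 symbols of xtttxttxtttxttxtt one by one yields t xtt xtt xtt t xtt xtt t xtt xtt xtt t xtt xtt t xtt xtt; concatenated:

txttxttxtttxttxtttxttxttxtttxttxtttxttxtt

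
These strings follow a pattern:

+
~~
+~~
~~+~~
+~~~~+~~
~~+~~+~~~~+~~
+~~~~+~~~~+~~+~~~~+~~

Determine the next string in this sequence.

This is a Fibonacci-style word recurrence s(k) = s(k−2)·s(k−1): e.g. +·~~ = +~~.
So term 8 is ~~+~~+~~~~+~~·+~~~~+~~~~+~~+~~~~+~~.

~~+~~+~~~~+~~+~~~~+~~~~+~~+~~~~+~~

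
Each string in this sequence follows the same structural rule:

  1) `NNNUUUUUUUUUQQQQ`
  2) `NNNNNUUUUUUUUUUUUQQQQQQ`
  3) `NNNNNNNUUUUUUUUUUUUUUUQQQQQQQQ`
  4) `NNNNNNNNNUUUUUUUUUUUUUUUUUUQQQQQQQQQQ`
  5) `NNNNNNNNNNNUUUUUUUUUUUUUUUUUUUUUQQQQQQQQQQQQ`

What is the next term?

NNNNNNNNNNNNNUUUUUUUUUUUUUUUUUUUUUUUUQQQQQQQQQQQQQQ

The n-th term is 2n-1 N's then 3n+3 U's then 2n Q's, where the shown terms are n = 2, 3, 4, 5, 6.
Setting n = 7 gives 13, 24, 14 characters in each block.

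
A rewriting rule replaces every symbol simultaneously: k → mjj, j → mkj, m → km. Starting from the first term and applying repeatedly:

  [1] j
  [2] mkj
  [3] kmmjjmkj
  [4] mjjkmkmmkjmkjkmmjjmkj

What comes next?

Rewriting the 21 symbols of mjjkmkmmkjmkjkmmjjmkj one by one yields km mkj mkj mjj km mjj km km mjj mkj km mjj mkj mjj km km mkj mkj km mjj mkj; concatenated:

kmmkjmkjmjjkmmjjkmkmmjjmkjkmmjjmkjmjjkmkmmkjmkjkmmjjmkj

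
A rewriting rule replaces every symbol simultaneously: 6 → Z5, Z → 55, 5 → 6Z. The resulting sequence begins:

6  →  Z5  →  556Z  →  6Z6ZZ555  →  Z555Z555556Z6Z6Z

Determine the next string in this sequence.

Applying the rule to each of the 16 symbols of Z555Z555556Z6Z6Z gives the pieces 55 6Z 6Z 6Z 55 6Z 6Z 6Z 6Z 6Z Z5 55 Z5 55 Z5 55, which concatenate to the answer.

556Z6Z6Z556Z6Z6Z6Z6ZZ555Z555Z555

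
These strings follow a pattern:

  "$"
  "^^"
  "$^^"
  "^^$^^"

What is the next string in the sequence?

Each term (from the third on) is the two preceding terms concatenated in order: term 3 = $·^^ = $^^.
The next term joins $^^ and ^^$^^.

$^^^^$^^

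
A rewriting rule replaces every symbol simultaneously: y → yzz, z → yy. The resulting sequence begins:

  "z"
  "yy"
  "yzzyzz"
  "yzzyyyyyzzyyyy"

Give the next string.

Applying the rule to each of the 14 symbols of yzzyyyyyzzyyyy gives the pieces yzz yy yy yzz yzz yzz yzz yzz yy yy yzz yzz yzz yzz, which concatenate to the answer.

yzzyyyyyzzyzzyzzyzzyzzyyyyyzzyzzyzzyzz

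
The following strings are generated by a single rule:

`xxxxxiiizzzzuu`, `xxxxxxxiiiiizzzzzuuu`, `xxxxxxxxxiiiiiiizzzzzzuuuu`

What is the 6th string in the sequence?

The n-th term is 2n+1 x's then 2n-1 i's then n+2 z's then n u's, where the shown terms are n = 2, 3, 4.
For term 6, n = 7, so the run lengths are 15, 13, 9, 7.

xxxxxxxxxxxxxxxiiiiiiiiiiiiizzzzzzzzzuuuuuuu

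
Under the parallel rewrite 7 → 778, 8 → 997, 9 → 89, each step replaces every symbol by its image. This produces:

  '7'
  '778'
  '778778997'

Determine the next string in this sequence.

7787789977787789978989778

Apply φ to 778778997 symbol by symbol: 7→778, 7→778, 8→997, 7→778, 7→778, 8→997, 9→89, 9→89, 7→778; joined: 778 778 997 778 778 997 89 89 778.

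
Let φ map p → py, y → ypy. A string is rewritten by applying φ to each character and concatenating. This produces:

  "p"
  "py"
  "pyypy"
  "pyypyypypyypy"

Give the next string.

φ(pyypyypypyypy) expands symbol-by-symbol to py ypy ypy py ypy ypy py ypy py ypy ypy py ypy; joining the 13 pieces gives the next term.

pyypyypypyypyypypyypypyypyypypyypy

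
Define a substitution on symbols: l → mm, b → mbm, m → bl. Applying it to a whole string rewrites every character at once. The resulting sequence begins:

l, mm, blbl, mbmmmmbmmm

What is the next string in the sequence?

Apply φ to mbmmmmbmmm symbol by symbol: m→bl, b→mbm, m→bl, m→bl, m→bl, m→bl, b→mbm, m→bl, m→bl, m→bl; joined: bl mbm bl bl bl bl mbm bl bl bl.

blmbmblblblblmbmblblbl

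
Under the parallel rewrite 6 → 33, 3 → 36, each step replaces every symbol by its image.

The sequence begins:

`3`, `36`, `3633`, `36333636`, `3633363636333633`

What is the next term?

Replace each of the 16 characters of 3633363636333633 in place — 36 33 36 36 36 33 36 33 36 33 36 36 36 33 36 36 — and concatenate.

36333636363336333633363636333636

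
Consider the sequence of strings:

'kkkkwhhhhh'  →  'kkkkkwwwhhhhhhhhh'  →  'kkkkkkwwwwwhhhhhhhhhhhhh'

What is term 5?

Reading off run lengths: k runs 4, 5, 6; w runs 1, 3, 5; h runs 5, 9, 13 — each is linear in n (n = 1, 2, …).
At n = 5 the blocks have lengths 8, 9, 21.

kkkkkkkkwwwwwwwwwhhhhhhhhhhhhhhhhhhhhh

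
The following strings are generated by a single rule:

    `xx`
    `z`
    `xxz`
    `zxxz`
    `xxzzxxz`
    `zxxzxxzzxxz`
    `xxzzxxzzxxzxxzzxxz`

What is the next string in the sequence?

zxxzxxzzxxzxxzzxxzzxxzxxzzxxz

From term 3 onward, concatenate the second-to-last term with the last: xx·z = xxz, z·xxz = zxxz, …
Continuing: zxxzxxzzxxz · xxzzxxzzxxzxxzzxxz gives term 8.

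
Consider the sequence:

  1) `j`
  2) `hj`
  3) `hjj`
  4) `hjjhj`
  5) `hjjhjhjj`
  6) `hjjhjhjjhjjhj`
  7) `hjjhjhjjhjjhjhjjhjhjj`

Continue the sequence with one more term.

hjjhjhjjhjjhjhjjhjhjjhjjhjhjjhjjhj

Each term (from the third on) is the previous term followed by the one before it: term 3 = hj·j = hjj.
The next term joins hjjhjhjjhjjhjhjjhjhjj and hjjhjhjjhjjhj.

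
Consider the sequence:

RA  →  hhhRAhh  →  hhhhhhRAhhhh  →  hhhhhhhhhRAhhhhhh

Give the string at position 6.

Every step adds hhh to the front and hh to the end of the previous string.
From hhhhhhhhhRAhhhhhh, 2 further steps: hhhhhhhhhRAhhhhhh → hhhhhhhhhhhhRAhhhhhhhh → (answer).

hhhhhhhhhhhhhhhRAhhhhhhhhhh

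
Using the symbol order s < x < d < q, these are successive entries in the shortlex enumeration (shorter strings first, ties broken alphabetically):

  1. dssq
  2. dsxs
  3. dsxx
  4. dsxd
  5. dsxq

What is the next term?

Find the rightmost character of dsxq below q, bump it to the next letter, and reset everything to its right to s.

dsds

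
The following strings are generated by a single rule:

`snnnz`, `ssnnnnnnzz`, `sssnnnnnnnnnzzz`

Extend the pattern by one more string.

ssssnnnnnnnnnnnnzzzz

Reading off run lengths: s runs 1, 2, 3; n runs 3, 6, 9; z runs 1, 2, 3 — each is linear in n (n = 1, 2, …).
For the next term, n = 4, so the run lengths are 4, 12, 4.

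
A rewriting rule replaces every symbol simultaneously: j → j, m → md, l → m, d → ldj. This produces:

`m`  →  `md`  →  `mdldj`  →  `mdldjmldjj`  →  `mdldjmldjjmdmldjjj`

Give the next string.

Rewriting the 18 symbols of mdldjmldjjmdmldjjj one by one yields md ldj m ldj j md m ldj j j md ldj md m ldj j j j; concatenated:

mdldjmldjjmdmldjjjmdldjmdmldjjjj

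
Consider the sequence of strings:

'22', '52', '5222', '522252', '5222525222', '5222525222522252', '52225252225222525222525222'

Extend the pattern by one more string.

522252522252225252225252225222525222522252

This is a Fibonacci-style word recurrence s(k) = s(k−1)·s(k−2): e.g. 52·22 = 5222.
Continuing: 52225252225222525222525222 · 5222525222522252 gives term 8.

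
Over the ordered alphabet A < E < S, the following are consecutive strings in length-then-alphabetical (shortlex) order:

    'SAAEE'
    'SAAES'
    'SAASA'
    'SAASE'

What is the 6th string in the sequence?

SAEAA

Stepping forward 2 times from SAASE: SAASE → SAASS, then the target.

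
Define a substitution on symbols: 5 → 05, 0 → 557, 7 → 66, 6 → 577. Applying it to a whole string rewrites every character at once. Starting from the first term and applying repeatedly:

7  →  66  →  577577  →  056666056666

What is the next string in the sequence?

5570557757757757755705577577577577

Apply φ to 056666056666 symbol by symbol: 0→557, 5→05, 6→577, 6→577, 6→577, 6→577, 0→557, 5→05, 6→577, 6→577, 6→577, 6→577; joined: 557 05 577 577 577 577 557 05 577 577 577 577.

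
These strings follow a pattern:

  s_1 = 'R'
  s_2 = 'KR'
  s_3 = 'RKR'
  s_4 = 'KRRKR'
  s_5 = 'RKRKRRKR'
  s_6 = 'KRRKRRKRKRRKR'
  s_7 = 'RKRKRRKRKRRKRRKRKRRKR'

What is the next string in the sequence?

KRRKRRKRKRRKRRKRKRRKRKRRKRRKRKRRKR

This is a Fibonacci-style word recurrence s(k) = s(k−2)·s(k−1): e.g. R·KR = RKR.
Continuing: KRRKRRKRKRRKR · RKRKRRKRKRRKRRKRKRRKR gives term 8.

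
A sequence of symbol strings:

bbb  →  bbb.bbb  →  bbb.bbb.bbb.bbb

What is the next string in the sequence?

bbb.bbb.bbb.bbb.bbb.bbb.bbb.bbb

Each string is two copies of the previous one joined by '.'.
One more doubling of bbb.bbb.bbb.bbb gives the answer.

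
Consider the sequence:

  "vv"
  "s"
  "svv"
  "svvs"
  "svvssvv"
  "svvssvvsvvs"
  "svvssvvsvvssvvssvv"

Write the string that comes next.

svvssvvsvvssvvssvvsvvssvvsvvs

Each term (from the third on) is the previous term followed by the one before it: term 3 = s·vv = svv.
Continuing: svvssvvsvvssvvssvv · svvssvvsvvs gives term 8.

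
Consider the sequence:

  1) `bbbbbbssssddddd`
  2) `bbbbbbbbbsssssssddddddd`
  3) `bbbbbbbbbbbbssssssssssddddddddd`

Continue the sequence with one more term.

Reading off run lengths: b runs 6, 9, 12; s runs 4, 7, 10; d runs 5, 7, 9 — each is linear in n, where the shown terms are n = 2, 3, 4.
At n = 5 the blocks have lengths 15, 13, 11.

bbbbbbbbbbbbbbbsssssssssssssddddddddddd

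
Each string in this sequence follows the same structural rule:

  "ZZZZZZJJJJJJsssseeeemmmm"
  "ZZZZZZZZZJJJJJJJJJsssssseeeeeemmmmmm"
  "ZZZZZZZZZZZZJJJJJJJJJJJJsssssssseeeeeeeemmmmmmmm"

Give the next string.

ZZZZZZZZZZZZZZZJJJJJJJJJJJJJJJsssssssssseeeeeeeeeemmmmmmmmmm

Reading off run lengths: Z runs 6, 9, 12; J runs 6, 9, 12; s runs 4, 6, 8; e runs 4, 6, 8; m runs 4, 6, 8 — each is linear in n, where the shown terms are n = 2, 3, 4.
For the next term, n = 5, so the run lengths are 15, 15, 10, 10, 10.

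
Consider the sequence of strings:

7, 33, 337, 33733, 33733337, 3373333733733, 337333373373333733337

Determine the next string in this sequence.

This is a Fibonacci-style word recurrence s(k) = s(k−1)·s(k−2): e.g. 33·7 = 337.
So term 8 is 337333373373333733337·3373333733733.

3373333733733337333373373333733733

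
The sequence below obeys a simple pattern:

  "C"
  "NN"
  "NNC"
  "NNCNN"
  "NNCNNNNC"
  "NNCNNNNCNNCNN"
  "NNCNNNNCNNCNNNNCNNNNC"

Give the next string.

From term 3 onward, concatenate the last term with the second-to-last: NN·C = NNC, NNC·NN = NNCNN, …
So term 8 is NNCNNNNCNNCNNNNCNNNNC·NNCNNNNCNNCNN.

NNCNNNNCNNCNNNNCNNNNCNNCNNNNCNNCNN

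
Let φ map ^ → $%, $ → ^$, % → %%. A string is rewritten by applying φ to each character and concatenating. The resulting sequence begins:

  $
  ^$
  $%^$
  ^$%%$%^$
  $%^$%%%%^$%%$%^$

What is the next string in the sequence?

Applying the rule to each of the 16 symbols of $%^$%%%%^$%%$%^$ gives the pieces ^$ %% $% ^$ %% %% %% %% $% ^$ %% %% ^$ %% $% ^$, which concatenate to the answer.

^$%%$%^$%%%%%%%%$%^$%%%%^$%%$%^$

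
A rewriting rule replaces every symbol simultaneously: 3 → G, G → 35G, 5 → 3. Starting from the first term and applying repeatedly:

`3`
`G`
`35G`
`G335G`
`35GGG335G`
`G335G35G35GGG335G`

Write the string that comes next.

35GGG335GG335GG335G35G35GGG335G

Applying the rule to each of the 17 symbols of G335G35G35GGG335G gives the pieces 35G G G 3 35G G 3 35G G 3 35G 35G 35G G G 3 35G, which concatenate to the answer.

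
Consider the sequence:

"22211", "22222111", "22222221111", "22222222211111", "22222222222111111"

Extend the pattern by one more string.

22222222222221111111

Term n consists of 2n+1 2's, followed by n+1 1's (n = 1, 2, …).
Setting n = 6 gives 13, 7 characters in each block.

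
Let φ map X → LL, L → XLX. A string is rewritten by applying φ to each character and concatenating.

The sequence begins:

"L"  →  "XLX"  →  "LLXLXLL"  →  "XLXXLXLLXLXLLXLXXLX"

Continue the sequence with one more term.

Replace each of the 19 characters of XLXXLXLLXLXLLXLXXLX in place — LL XLX LL LL XLX LL XLX XLX LL XLX LL XLX XLX LL XLX LL LL XLX LL — and concatenate.

LLXLXLLLLXLXLLXLXXLXLLXLXLLXLXXLXLLXLXLLLLXLXLL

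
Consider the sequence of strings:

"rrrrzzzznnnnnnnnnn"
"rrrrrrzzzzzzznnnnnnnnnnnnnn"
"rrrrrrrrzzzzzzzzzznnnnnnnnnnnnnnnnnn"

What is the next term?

rrrrrrrrrrzzzzzzzzzzzzznnnnnnnnnnnnnnnnnnnnnn

Reading off run lengths: r runs 4, 6, 8; z runs 4, 7, 10; n runs 10, 14, 18 — each is linear in n, where the shown terms are n = 2, 3, 4.
Setting n = 5 gives 10, 13, 22 characters in each block.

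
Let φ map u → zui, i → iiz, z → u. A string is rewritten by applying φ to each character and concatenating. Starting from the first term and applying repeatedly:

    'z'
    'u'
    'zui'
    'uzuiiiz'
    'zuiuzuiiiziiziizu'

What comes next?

uzuiiizzuiuzuiiiziiziizuiiziizuiiziizuzui

Replace each of the 17 characters of zuiuzuiiiziiziizu in place — u zui iiz zui u zui iiz iiz iiz u iiz iiz u iiz iiz u zui — and concatenate.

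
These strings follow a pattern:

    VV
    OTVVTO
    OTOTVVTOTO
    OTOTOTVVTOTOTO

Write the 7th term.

OTOTOTOTOTOTVVTOTOTOTOTOTO

Each term wraps the previous one in OT on the left and TO on the right.
From OTOTOTVVTOTOTO, 3 further steps: OTOTOTVVTOTOTO → OTOTOTOTVVTOTOTOTO → OTOTOTOTOTVVTOTOTOTOTO → (answer).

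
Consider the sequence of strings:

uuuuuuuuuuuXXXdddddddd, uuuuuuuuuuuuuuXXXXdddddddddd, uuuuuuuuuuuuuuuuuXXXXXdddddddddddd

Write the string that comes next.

Term n consists of 3n+2 u's, followed by n X's, followed by 2n+2 d's, where the shown terms are n = 3, 4, 5.
At n = 6 the blocks have lengths 20, 6, 14.

uuuuuuuuuuuuuuuuuuuuXXXXXXdddddddddddddd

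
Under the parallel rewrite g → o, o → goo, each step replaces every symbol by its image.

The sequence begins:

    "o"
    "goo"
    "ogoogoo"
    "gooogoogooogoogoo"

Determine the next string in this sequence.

Rewriting the 17 symbols of gooogoogooogoogoo one by one yields o goo goo goo o goo goo o goo goo goo o goo goo o goo goo; concatenated:

ogoogoogooogoogooogoogoogooogoogooogoogoo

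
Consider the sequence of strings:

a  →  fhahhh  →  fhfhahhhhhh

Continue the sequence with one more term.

fhfhfhahhhhhhhhh

s(k+1) = fh·s(k)·hhh, so each term gains fh as a prefix and hhh as a suffix.
So the next term is fh·fhfhahhhhhh·hhh.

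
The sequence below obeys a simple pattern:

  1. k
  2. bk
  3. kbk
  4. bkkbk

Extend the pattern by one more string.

This is a Fibonacci-style word recurrence s(k) = s(k−2)·s(k−1): e.g. k·bk = kbk.
So term 5 is kbk·bkkbk.

kbkbkkbk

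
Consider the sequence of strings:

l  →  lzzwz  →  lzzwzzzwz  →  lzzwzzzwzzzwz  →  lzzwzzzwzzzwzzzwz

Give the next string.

lzzwzzzwzzzwzzzwzzzwz

Every step adds zzwz to the end: s(k+1) = s(k)·zzwz.
One more step from lzzwzzzwzzzwzzzwz gives the answer.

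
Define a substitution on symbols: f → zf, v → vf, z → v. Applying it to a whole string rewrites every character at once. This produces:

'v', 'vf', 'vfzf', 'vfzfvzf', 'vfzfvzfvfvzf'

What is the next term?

vfzfvzfvfvzfvfzfvfvzf

Expanding vfzfvzfvfvzf: v→vf, f→zf, z→v, f→zf, v→vf, z→v, f→zf, v→vf, f→zf, v→vf, z→v, f→zf. Concatenated: vf zf v zf vf v zf vf zf vf v zf.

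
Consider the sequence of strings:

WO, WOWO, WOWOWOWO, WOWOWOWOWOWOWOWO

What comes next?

WOWOWOWOWOWOWOWOWOWOWOWOWOWOWOWO

Each string is two copies of the previous one concatenated.
So the next term is two copies of WOWOWOWOWOWOWOWO.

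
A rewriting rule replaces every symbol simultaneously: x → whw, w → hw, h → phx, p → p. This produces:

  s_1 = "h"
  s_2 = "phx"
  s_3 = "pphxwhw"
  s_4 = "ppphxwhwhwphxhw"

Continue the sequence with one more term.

Applying the rule to each of the 15 symbols of ppphxwhwhwphxhw gives the pieces p p p phx whw hw phx hw phx hw p phx whw phx hw, which concatenate to the answer.

pppphxwhwhwphxhwphxhwpphxwhwphxhw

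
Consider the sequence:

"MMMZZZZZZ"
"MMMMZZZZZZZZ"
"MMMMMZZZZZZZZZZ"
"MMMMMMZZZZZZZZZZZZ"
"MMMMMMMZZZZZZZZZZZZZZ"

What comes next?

The n-th term is n M's then 2n Z's, where the shown terms are n = 3, 4, 5, 6, 7.
Setting n = 8 gives 8, 16 characters in each block.

MMMMMMMMZZZZZZZZZZZZZZZZ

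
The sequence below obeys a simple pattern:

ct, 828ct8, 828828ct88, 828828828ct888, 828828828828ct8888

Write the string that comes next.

828828828828828ct88888

s(k+1) = 828·s(k)·8, so each term gains 828 as a prefix and 8 as a suffix.
So the next term is 828·828828828828ct8888·8.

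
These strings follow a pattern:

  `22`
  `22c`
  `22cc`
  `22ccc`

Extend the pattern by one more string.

22cccc

Every step adds c to the end: s(k+1) = s(k)·c.
One more step from 22ccc gives the answer.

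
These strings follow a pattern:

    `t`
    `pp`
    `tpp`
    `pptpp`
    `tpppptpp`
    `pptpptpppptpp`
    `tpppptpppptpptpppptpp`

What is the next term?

pptpptpppptpptpppptpppptpptpppptpp

From term 3 onward, concatenate the second-to-last term with the last: t·pp = tpp, pp·tpp = pptpp, …
So term 8 is pptpptpppptpp·tpppptpppptpptpppptpp.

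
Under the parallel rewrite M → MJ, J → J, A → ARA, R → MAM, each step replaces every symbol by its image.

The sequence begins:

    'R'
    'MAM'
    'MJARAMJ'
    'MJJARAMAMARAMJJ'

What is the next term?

Applying the rule to each of the 15 symbols of MJJARAMAMARAMJJ gives the pieces MJ J J ARA MAM ARA MJ ARA MJ ARA MAM ARA MJ J J, which concatenate to the answer.

MJJJARAMAMARAMJARAMJARAMAMARAMJJJ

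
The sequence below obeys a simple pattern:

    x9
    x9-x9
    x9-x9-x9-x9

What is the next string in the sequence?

Each string is two copies of the previous one joined by '-'.
Doubling x9-x9-x9-x9 with '-' between the halves:

x9-x9-x9-x9-x9-x9-x9-x9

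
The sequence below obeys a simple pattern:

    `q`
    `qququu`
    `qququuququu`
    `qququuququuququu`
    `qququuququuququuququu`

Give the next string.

Each term is the previous one with ququu appended.
So the next term is qququuququuququuququu·ququu.

qququuququuququuququuququu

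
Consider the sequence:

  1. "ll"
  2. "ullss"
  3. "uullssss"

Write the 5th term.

s(k+1) = u·s(k)·ss, so each term gains u as a prefix and ss as a suffix.
From uullssss, 2 further steps: uullssss → uuullssssss → (answer).

uuuullssssssss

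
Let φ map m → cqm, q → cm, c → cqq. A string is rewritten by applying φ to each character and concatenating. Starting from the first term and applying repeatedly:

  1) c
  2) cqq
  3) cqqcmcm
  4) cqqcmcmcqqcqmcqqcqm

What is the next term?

cqqcmcmcqqcqmcqqcqmcqqcmcmcqqcmcqmcqqcmcmcqqcmcqm

Applying the rule to each of the 19 symbols of cqqcmcmcqqcqmcqqcqm gives the pieces cqq cm cm cqq cqm cqq cqm cqq cm cm cqq cm cqm cqq cm cm cqq cm cqm, which concatenate to the answer.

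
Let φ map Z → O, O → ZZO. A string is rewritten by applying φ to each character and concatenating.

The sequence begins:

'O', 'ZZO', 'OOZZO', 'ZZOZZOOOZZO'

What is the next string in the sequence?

OOZZOOOZZOZZOZZOOOZZO

Expanding ZZOZZOOOZZO: Z→O, Z→O, O→ZZO, Z→O, Z→O, O→ZZO, O→ZZO, O→ZZO, Z→O, Z→O, O→ZZO. Concatenated: O O ZZO O O ZZO ZZO ZZO O O ZZO.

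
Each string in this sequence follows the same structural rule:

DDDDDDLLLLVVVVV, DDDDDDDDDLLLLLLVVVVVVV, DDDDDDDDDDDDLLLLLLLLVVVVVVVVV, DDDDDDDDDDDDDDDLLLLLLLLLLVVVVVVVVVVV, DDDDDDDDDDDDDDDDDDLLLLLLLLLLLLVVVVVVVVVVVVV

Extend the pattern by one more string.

Term n consists of 3n D's, followed by 2n L's, followed by 2n+1 V's, where the shown terms are n = 2, 3, 4, 5, 6.
For the next term, n = 7, so the run lengths are 21, 14, 15.

DDDDDDDDDDDDDDDDDDDDDLLLLLLLLLLLLLLVVVVVVVVVVVVVVV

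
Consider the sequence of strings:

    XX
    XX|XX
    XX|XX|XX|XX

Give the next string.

Every step duplicates the string with '|' between the halves.
Doubling XX|XX|XX|XX with '|' between the halves:

XX|XX|XX|XX|XX|XX|XX|XX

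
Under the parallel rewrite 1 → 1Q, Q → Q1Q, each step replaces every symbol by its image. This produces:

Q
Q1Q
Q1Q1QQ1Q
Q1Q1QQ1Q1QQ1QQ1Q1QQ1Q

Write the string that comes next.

φ(Q1Q1QQ1Q1QQ1QQ1Q1QQ1Q) expands symbol-by-symbol to Q1Q 1Q Q1Q 1Q Q1Q Q1Q 1Q Q1Q 1Q Q1Q Q1Q 1Q Q1Q Q1Q 1Q Q1Q 1Q Q1Q Q1Q 1Q Q1Q; joining the 21 pieces gives the next term.

Q1Q1QQ1Q1QQ1QQ1Q1QQ1Q1QQ1QQ1Q1QQ1QQ1Q1QQ1Q1QQ1QQ1Q1QQ1Q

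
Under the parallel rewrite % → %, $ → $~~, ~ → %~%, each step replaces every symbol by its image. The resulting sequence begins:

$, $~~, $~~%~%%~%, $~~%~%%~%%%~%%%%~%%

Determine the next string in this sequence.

Rewriting the 19 symbols of $~~%~%%~%%%~%%%%~%% one by one yields $~~ %~% %~% % %~% % % %~% % % % %~% % % % % %~% % %; concatenated:

$~~%~%%~%%%~%%%%~%%%%%~%%%%%%~%%%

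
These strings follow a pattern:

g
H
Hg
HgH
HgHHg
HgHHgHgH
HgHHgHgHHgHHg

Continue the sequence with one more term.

HgHHgHgHHgHHgHgHHgHgH

This is a Fibonacci-style word recurrence s(k) = s(k−1)·s(k−2): e.g. H·g = Hg.
So term 8 is HgHHgHgHHgHHg·HgHHgHgH.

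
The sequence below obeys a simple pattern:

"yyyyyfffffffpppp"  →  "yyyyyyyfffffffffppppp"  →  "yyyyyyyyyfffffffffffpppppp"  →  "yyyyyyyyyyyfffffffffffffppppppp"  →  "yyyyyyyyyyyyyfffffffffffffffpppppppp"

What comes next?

yyyyyyyyyyyyyyyfffffffffffffffffppppppppp

Each string has the form y^{2n-1} f^{2n+1} p^{n+1}, where the shown terms are n = 3, 4, 5, 6, 7.
At n = 8 the blocks have lengths 15, 17, 9.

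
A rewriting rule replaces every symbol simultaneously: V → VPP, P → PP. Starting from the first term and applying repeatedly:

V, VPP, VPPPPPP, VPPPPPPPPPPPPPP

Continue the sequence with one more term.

Applying the rule to each of the 15 symbols of VPPPPPPPPPPPPPP gives the pieces VPP PP PP PP PP PP PP PP PP PP PP PP PP PP PP, which concatenate to the answer.

VPPPPPPPPPPPPPPPPPPPPPPPPPPPPPP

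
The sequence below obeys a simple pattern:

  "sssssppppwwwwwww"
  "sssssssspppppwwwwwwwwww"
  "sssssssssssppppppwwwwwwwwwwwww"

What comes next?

sssssssssssssspppppppwwwwwwwwwwwwwwww

Term n consists of 3n-1 s's, followed by n+2 p's, followed by 3n+1 w's, where the shown terms are n = 2, 3, 4.
Setting n = 5 gives 14, 7, 16 characters in each block.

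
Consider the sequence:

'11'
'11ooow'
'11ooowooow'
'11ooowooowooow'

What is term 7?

The strings grow by a fixed suffix ooow each time.
From 11ooowooowooow, 3 further steps: 11ooowooowooow → 11ooowooowooowooow → 11ooowooowooowooowooow → (answer).

11ooowooowooowooowooowooow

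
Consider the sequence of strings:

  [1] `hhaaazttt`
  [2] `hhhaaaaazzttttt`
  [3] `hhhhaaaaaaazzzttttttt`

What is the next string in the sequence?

Term n consists of n+1 h's, followed by 2n+1 a's, followed by n z's, followed by 2n+1 t's (n = 1, 2, …).
At n = 4 the blocks have lengths 5, 9, 4, 9.

hhhhhaaaaaaaaazzzzttttttttt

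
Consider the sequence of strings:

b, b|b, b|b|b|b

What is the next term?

s(k+1) = s(k)·|·s(k) — each term doubles the last with '|' between the halves.
Doubling b|b|b|b with '|' between the halves:

b|b|b|b|b|b|b|b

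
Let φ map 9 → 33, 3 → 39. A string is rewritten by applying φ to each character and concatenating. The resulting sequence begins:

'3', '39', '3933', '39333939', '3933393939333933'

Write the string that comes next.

39333939393339333933393939333939

Replace each of the 16 characters of 3933393939333933 in place — 39 33 39 39 39 33 39 33 39 33 39 39 39 33 39 39 — and concatenate.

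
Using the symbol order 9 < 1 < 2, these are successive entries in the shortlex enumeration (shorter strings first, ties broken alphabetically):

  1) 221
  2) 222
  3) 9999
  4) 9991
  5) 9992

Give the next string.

Find the rightmost character of 9992 below 2, bump it to the next letter, and reset everything to its right to 9.

9919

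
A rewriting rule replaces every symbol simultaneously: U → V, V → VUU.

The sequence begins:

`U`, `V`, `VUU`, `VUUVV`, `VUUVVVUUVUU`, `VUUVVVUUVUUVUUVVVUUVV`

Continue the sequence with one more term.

Rewriting the 21 symbols of VUUVVVUUVUUVUUVVVUUVV one by one yields VUU V V VUU VUU VUU V V VUU V V VUU V V VUU VUU VUU V V VUU VUU; concatenated:

VUUVVVUUVUUVUUVVVUUVVVUUVVVUUVUUVUUVVVUUVUU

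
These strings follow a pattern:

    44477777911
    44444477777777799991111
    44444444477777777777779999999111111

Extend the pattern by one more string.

Reading off run lengths: 4 runs 3, 6, 9; 7 runs 5, 9, 13; 9 runs 1, 4, 7; 1 runs 2, 4, 6 — each is linear in n (n = 1, 2, …).
For the next term, n = 4, so the run lengths are 12, 17, 10, 8.

44444444444477777777777777777999999999911111111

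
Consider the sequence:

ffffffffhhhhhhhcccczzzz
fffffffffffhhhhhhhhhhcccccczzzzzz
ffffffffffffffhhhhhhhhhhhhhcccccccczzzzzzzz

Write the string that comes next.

fffffffffffffffffhhhhhhhhhhhhhhhhcccccccccczzzzzzzzzz

Term n consists of 3n+2 f's, followed by 3n+1 h's, followed by 2n c's, followed by 2n z's, where the shown terms are n = 2, 3, 4.
For the next term, n = 5, so the run lengths are 17, 16, 10, 10.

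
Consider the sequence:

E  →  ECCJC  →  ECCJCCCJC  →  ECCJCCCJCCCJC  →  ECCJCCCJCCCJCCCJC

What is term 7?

Every step adds CCJC to the end: s(k+1) = s(k)·CCJC.
From ECCJCCCJCCCJCCCJC, 2 further steps: ECCJCCCJCCCJCCCJC → ECCJCCCJCCCJCCCJCCCJC → (answer).

ECCJCCCJCCCJCCCJCCCJCCCJC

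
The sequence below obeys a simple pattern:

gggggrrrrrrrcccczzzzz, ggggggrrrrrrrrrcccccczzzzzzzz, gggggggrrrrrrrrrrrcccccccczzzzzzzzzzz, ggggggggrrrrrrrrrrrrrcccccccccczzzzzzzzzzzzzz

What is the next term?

The n-th term is n+3 g's then 2n+3 r's then 2n c's then 3n-1 z's, where the shown terms are n = 2, 3, 4, 5.
For the next term, n = 6, so the run lengths are 9, 15, 12, 17.

gggggggggrrrrrrrrrrrrrrrcccccccccccczzzzzzzzzzzzzzzzz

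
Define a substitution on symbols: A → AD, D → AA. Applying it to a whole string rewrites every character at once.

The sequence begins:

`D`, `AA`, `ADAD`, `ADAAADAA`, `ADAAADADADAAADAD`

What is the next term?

Rewriting the 16 symbols of ADAAADADADAAADAD one by one yields AD AA AD AD AD AA AD AA AD AA AD AD AD AA AD AA; concatenated:

ADAAADADADAAADAAADAAADADADAAADAA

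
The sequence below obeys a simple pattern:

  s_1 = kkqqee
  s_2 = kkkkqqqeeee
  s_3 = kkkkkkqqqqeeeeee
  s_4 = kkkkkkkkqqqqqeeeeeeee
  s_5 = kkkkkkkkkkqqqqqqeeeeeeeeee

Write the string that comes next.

Reading off run lengths: k runs 2, 4, 6, 8, 10; q runs 2, 3, 4, 5, 6; e runs 2, 4, 6, 8, 10 — each is linear in n (n = 1, 2, …).
At n = 6 the blocks have lengths 12, 7, 12.

kkkkkkkkkkkkqqqqqqqeeeeeeeeeeee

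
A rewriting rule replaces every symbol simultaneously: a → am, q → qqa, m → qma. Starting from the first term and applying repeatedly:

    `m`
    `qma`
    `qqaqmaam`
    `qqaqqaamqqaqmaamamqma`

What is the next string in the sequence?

Rewriting the 21 symbols of qqaqqaamqqaqmaamamqma one by one yields qqa qqa am qqa qqa am am qma qqa qqa am qqa qma am am qma am qma qqa qma am; concatenated:

qqaqqaamqqaqqaamamqmaqqaqqaamqqaqmaamamqmaamqmaqqaqmaam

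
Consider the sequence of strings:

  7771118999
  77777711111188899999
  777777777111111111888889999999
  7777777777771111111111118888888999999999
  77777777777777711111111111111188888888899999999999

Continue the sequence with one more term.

Each string has the form 7^{3n} 1^{3n} 8^{2n-1} 9^{2n+1} (n = 1, 2, …).
Setting n = 6 gives 18, 18, 11, 13 characters in each block.

777777777777777777111111111111111111888888888889999999999999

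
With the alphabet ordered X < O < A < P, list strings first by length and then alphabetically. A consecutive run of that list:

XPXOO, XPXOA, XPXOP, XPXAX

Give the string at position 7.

Continuing the enumeration 3 steps past XPXAX: XPXAX → XPXAO → XPXAA → (answer).

XPXAP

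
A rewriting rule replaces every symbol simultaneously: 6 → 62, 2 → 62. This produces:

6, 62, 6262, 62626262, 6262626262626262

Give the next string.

62626262626262626262626262626262

Applying the rule to each of the 16 symbols of 6262626262626262 gives the pieces 62 62 62 62 62 62 62 62 62 62 62 62 62 62 62 62, which concatenate to the answer.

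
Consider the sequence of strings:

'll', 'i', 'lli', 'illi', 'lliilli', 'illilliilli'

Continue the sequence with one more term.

lliilliillilliilli

Each term (from the third on) is the two preceding terms concatenated in order: term 3 = ll·i = lli.
So term 7 is lliilli·illilliilli.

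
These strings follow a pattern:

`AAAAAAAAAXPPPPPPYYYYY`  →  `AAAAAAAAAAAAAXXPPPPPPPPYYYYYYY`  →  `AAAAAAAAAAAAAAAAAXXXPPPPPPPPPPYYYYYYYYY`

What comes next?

Reading off run lengths: A runs 9, 13, 17; X runs 1, 2, 3; P runs 6, 8, 10; Y runs 5, 7, 9 — each is linear in n, where the shown terms are n = 2, 3, 4.
For the next term, n = 5, so the run lengths are 21, 4, 12, 11.

AAAAAAAAAAAAAAAAAAAAAXXXXPPPPPPPPPPPPYYYYYYYYYYY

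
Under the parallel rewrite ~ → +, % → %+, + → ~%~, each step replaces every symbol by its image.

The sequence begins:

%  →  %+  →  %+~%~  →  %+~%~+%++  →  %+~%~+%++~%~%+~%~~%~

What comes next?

φ(%+~%~+%++~%~%+~%~~%~) expands symbol-by-symbol to %+ ~%~ + %+ + ~%~ %+ ~%~ ~%~ + %+ + %+ ~%~ + %+ + + %+ +; joining the 20 pieces gives the next term.

%+~%~+%++~%~%+~%~~%~+%++%+~%~+%+++%++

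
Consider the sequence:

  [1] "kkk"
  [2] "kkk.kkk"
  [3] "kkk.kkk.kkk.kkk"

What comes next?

s(k+1) = s(k)·.·s(k) — each term doubles the last with '.' between the halves.
So the next term is two copies of kkk.kkk.kkk.kkk with '.' between the halves.

kkk.kkk.kkk.kkk.kkk.kkk.kkk.kkk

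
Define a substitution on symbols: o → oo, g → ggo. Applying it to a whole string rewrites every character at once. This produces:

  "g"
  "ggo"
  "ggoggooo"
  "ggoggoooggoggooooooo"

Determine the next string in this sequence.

ggoggoooggoggoooooooggoggoooggoggooooooooooooooo

φ(ggoggoooggoggooooooo) expands symbol-by-symbol to ggo ggo oo ggo ggo oo oo oo ggo ggo oo ggo ggo oo oo oo oo oo oo oo; joining the 20 pieces gives the next term.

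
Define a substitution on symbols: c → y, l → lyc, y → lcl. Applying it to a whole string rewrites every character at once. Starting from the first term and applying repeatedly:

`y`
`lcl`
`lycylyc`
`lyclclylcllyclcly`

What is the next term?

Rewriting the 17 symbols of lyclclylcllyclcly one by one yields lyc lcl y lyc y lyc lcl lyc y lyc lyc lcl y lyc y lyc lcl; concatenated:

lyclclylycylyclcllycylyclyclclylycylyclcl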